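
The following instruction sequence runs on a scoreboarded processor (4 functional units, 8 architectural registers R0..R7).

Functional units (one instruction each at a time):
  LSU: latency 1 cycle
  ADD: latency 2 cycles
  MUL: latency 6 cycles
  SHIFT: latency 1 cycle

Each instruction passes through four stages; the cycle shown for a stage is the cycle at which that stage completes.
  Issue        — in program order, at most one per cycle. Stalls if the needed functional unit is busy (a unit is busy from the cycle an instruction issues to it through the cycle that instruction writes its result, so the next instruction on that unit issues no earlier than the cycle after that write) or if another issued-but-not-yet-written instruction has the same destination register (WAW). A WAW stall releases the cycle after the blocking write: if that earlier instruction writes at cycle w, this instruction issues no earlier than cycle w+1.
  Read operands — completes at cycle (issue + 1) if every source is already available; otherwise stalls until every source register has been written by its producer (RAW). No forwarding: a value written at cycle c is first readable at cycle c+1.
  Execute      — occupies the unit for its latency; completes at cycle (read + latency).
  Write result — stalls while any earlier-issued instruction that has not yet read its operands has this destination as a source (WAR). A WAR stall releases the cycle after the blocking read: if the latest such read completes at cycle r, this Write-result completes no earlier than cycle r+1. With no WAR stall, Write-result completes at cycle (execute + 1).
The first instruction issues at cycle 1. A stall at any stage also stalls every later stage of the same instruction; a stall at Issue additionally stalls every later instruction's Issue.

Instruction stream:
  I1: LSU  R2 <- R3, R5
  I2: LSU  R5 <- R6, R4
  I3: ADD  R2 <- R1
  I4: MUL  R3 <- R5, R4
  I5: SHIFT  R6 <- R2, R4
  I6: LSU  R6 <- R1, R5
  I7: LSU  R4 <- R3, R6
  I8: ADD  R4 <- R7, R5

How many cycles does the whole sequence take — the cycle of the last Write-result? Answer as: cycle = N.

[1] I1 dispatched to LSU
[2] I1 operands ready
[3] I1 complete
[4] R2←I1
[5] I2 dispatched to LSU
[6] I2 operands ready, I3 dispatched to ADD
[7] I2 complete, I3 operands ready, I4 dispatched to MUL
[8] R5←I2, I5 dispatched to SHIFT
[9] I3 complete, I4 operands ready
[10] R2←I3
[11] I5 operands ready
[12] I5 complete
[13] R6←I5
[14] I6 dispatched to LSU
[15] I4 complete, I6 operands ready
[16] R3←I4, I6 complete
[17] R6←I6
[18] I7 dispatched to LSU
[19] I7 operands ready
[20] I7 complete
[21] R4←I7
[22] I8 dispatched to ADD
[23] I8 operands ready
[25] I8 complete
[26] R4←I8

cycle = 26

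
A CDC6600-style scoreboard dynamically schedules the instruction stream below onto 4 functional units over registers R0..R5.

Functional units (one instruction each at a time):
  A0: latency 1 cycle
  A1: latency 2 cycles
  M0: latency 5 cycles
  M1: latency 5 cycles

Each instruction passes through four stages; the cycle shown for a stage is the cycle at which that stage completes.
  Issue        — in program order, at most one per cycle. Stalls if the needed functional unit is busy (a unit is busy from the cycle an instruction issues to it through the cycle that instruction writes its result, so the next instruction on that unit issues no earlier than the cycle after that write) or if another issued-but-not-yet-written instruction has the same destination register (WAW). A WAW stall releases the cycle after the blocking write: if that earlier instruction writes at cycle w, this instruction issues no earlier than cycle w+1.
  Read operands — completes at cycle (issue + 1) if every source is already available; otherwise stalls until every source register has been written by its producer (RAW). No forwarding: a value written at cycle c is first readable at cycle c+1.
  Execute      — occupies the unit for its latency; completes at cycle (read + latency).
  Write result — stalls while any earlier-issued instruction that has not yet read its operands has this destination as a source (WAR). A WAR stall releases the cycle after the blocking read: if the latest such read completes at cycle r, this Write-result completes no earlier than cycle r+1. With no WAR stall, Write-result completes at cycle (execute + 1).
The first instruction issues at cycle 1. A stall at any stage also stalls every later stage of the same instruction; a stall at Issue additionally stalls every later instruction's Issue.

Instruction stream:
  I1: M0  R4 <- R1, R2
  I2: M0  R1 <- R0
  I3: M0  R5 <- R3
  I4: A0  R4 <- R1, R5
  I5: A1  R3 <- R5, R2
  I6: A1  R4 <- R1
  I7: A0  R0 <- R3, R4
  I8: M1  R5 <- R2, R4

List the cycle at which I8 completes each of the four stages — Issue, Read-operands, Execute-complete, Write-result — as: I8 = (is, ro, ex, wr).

I8 = (31, 34, 39, 40)

1) issue 1, read 2, done 7, write 8
2) issue 9, read 10, done 15, write 16  <struct: M0 busy until I1 writes@8>
3) issue 17, read 18, done 23, write 24  <struct: M0 busy until I2 writes@16>
4) issue 18, read 25, done 26, write 27  <RAW R5: wait I3 write@24>
5) issue 19, read 25, done 27, write 28  <RAW R5: wait I3 write@24>
6) issue 29, read 30, done 32, write 33  <struct: A1 busy until I5 writes@28>
7) issue 30, read 34, done 35, write 36  <RAW R4: wait I6 write@33>
8) issue 31, read 34, done 39, write 40  <RAW R4: wait I6 write@33>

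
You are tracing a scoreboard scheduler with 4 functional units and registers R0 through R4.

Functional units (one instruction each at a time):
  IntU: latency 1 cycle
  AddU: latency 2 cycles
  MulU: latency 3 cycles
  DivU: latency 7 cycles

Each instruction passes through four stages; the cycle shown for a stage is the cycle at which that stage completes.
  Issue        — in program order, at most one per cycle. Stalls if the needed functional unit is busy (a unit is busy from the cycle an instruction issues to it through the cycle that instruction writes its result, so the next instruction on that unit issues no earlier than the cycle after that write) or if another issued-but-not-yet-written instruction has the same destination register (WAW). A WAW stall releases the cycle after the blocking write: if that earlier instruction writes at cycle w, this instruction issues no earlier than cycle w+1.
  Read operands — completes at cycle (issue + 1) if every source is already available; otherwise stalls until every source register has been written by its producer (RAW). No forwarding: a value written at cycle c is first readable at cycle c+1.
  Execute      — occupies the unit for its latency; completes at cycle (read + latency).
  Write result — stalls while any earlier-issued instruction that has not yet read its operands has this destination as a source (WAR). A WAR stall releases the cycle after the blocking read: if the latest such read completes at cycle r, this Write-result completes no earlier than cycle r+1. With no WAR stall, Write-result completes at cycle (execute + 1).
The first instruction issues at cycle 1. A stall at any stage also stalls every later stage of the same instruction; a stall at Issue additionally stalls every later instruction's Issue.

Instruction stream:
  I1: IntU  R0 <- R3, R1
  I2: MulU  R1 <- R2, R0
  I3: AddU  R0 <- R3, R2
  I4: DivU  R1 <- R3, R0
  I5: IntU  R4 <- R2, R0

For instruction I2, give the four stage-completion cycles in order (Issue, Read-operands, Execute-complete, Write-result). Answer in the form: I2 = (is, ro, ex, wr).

I2 = (2, 5, 8, 9)

1) issue 1, read 2, done 3, write 4
2) issue 2, read 5, done 8, write 9  <RAW R0: wait I1 write@4>
3) issue 5, read 6, done 8, write 9  <WAW R0: wait I1 write@4>
4) issue 10, read 11, done 18, write 19  <WAW R1: wait I2 write@9>
5) issue 11, read 12, done 13, write 14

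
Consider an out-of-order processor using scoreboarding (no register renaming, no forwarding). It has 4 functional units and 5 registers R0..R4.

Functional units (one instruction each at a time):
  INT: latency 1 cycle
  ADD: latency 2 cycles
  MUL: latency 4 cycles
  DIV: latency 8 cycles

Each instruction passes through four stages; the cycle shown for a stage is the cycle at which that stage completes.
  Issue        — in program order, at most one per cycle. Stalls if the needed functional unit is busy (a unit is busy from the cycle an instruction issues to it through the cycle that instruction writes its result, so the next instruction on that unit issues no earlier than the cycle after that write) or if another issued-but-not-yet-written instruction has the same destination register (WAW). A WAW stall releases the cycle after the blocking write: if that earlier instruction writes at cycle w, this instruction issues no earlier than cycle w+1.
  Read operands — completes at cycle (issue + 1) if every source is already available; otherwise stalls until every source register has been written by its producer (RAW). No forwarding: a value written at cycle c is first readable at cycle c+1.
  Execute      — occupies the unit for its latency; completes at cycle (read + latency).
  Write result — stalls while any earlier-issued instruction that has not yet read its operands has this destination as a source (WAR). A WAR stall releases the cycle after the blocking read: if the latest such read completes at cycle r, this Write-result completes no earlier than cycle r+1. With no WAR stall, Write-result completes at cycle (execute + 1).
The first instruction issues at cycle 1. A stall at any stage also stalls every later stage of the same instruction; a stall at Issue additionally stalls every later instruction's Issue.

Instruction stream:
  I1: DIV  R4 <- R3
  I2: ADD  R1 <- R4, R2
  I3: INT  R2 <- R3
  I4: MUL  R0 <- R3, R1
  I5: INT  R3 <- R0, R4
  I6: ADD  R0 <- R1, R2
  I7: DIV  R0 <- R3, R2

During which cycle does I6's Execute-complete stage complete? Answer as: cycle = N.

cycle = 25

I1: IS=1 RO=2 EX=10 WR=11
I2: IS=2 RO=12 EX=14 WR=15  [RAW R4: wait I1 write@11]
I3: IS=3 RO=4 EX=5 WR=13  [WAR R2: wait I2 read@12]
I4: IS=4 RO=16 EX=20 WR=21  [RAW R1: wait I2 write@15]
I5: IS=14 RO=22 EX=23 WR=24  [struct: INT busy until I3 writes@13; RAW R0: wait I4 write@21]
I6: IS=22 RO=23 EX=25 WR=26  [WAW R0: wait I4 write@21]
I7: IS=27 RO=28 EX=36 WR=37  [WAW R0: wait I6 write@26]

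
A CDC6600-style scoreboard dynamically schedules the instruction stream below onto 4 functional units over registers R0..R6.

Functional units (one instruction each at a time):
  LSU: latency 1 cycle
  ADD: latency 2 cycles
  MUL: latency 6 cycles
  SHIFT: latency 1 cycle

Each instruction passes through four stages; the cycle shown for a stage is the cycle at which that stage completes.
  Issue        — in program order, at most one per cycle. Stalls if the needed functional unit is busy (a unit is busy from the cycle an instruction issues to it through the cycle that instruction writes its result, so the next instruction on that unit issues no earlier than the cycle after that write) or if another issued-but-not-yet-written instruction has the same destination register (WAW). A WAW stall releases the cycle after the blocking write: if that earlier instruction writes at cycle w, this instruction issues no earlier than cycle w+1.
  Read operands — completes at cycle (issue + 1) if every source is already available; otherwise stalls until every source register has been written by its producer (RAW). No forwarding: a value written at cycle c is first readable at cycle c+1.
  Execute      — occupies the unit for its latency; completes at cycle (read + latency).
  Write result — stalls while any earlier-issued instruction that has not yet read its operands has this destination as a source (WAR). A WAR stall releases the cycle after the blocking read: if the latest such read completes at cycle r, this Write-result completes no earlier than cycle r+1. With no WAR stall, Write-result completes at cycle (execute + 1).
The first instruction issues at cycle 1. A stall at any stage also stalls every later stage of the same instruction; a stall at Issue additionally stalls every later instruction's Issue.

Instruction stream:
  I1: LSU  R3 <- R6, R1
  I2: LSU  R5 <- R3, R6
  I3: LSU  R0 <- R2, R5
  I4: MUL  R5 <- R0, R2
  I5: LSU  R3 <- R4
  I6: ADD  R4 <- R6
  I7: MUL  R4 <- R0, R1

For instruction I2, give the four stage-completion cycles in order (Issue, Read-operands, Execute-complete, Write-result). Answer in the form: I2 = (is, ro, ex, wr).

I2 = (5, 6, 7, 8)

1) issue 1, read 2, done 3, write 4
2) issue 5, read 6, done 7, write 8  <struct: LSU busy until I1 writes@4>
3) issue 9, read 10, done 11, write 12  <struct: LSU busy until I2 writes@8>
4) issue 10, read 13, done 19, write 20  <RAW R0: wait I3 write@12>
5) issue 13, read 14, done 15, write 16  <struct: LSU busy until I3 writes@12>
6) issue 14, read 15, done 17, write 18
7) issue 21, read 22, done 28, write 29  <struct: MUL busy until I4 writes@20>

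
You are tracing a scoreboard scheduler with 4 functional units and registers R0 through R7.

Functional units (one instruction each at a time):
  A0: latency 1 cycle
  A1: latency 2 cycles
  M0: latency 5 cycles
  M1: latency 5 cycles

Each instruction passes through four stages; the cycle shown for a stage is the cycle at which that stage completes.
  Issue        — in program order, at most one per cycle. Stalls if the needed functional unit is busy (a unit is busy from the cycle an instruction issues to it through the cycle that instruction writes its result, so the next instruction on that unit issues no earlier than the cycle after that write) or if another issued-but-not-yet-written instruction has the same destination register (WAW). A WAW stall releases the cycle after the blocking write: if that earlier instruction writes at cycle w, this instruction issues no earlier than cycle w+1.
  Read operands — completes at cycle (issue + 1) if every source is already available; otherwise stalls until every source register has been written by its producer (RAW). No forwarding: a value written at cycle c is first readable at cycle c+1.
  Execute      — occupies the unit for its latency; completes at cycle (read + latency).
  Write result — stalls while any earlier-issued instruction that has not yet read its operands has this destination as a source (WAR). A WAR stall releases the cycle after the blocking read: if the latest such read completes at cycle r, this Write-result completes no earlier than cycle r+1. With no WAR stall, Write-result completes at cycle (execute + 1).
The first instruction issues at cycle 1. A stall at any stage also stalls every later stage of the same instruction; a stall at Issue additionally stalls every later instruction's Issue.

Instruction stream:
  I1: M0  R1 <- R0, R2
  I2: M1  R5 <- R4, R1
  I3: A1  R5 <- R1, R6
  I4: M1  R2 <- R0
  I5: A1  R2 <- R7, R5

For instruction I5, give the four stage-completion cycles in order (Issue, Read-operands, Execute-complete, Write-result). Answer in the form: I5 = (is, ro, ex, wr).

I5 = (25, 26, 28, 29)

cycle 1: I1→M0
cycle 2: I1 RO, I2→M1
cycle 7: I1 EX
cycle 8: I1 WR R1
cycle 9: I2 RO
cycle 14: I2 EX
cycle 15: I2 WR R5
cycle 16: I3→A1
cycle 17: I3 RO, I4→M1
cycle 18: I4 RO
cycle 19: I3 EX
cycle 20: I3 WR R5
cycle 23: I4 EX
cycle 24: I4 WR R2
cycle 25: I5→A1
cycle 26: I5 RO
cycle 28: I5 EX
cycle 29: I5 WR R2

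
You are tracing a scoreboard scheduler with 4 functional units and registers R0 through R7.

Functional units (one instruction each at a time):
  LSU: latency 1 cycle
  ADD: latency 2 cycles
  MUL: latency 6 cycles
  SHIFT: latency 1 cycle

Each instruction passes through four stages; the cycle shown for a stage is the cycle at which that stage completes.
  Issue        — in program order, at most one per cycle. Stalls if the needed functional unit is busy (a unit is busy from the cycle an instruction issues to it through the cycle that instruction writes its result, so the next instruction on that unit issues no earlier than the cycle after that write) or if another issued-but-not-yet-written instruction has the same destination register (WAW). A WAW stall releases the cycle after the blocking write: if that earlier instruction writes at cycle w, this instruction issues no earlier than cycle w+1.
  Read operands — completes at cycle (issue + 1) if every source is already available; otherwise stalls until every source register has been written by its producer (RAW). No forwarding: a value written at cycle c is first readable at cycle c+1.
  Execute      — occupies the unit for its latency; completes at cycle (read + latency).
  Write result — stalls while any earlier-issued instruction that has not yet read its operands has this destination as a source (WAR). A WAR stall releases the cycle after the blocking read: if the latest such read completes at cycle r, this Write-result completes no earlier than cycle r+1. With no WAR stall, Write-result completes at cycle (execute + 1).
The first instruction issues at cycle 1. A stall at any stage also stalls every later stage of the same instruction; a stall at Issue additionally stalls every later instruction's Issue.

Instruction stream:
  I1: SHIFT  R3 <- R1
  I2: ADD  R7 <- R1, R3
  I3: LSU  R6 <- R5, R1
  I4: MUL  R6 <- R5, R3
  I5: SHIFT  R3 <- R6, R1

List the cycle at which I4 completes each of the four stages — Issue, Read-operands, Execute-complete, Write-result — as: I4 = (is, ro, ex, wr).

[1] I1→SHIFT
[2] I1 RO · I2→ADD
[3] I1 EX · I3→LSU
[4] I1 WR R3 · I3 RO
[5] I2 RO · I3 EX
[6] I3 WR R6
[7] I2 EX · I4→MUL
[8] I2 WR R7 · I4 RO · I5→SHIFT
[14] I4 EX
[15] I4 WR R6
[16] I5 RO
[17] I5 EX
[18] I5 WR R3

I4 = (7, 8, 14, 15)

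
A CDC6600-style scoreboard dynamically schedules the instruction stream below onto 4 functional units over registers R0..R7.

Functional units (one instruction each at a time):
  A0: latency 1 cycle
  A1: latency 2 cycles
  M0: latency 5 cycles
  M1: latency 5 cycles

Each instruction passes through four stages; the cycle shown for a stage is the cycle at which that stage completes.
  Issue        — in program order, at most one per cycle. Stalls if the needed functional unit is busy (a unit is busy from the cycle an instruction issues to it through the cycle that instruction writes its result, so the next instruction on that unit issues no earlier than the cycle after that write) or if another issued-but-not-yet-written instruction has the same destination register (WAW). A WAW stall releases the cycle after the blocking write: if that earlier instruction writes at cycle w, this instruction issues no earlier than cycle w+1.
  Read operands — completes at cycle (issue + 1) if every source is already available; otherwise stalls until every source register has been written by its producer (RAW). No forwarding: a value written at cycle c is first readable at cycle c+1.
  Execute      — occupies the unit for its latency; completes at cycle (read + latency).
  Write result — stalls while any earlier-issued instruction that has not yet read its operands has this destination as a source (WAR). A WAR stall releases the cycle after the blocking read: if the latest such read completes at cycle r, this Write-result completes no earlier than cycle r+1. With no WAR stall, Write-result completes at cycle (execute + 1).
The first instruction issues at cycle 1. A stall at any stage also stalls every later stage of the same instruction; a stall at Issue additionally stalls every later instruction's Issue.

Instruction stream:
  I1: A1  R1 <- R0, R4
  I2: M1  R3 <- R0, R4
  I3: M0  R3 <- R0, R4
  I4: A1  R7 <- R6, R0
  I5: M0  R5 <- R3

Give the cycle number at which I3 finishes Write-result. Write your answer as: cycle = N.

cycle = 17

c1: I1→A1
c2: I1 RO · I2→M1
c3: I2 RO
c4: I1 EX
c5: I1 WR R1
c8: I2 EX
c9: I2 WR R3
c10: I3→M0
c11: I3 RO · I4→A1
c12: I4 RO
c14: I4 EX
c15: I4 WR R7
c16: I3 EX
c17: I3 WR R3
c18: I5→M0
c19: I5 RO
c24: I5 EX
c25: I5 WR R5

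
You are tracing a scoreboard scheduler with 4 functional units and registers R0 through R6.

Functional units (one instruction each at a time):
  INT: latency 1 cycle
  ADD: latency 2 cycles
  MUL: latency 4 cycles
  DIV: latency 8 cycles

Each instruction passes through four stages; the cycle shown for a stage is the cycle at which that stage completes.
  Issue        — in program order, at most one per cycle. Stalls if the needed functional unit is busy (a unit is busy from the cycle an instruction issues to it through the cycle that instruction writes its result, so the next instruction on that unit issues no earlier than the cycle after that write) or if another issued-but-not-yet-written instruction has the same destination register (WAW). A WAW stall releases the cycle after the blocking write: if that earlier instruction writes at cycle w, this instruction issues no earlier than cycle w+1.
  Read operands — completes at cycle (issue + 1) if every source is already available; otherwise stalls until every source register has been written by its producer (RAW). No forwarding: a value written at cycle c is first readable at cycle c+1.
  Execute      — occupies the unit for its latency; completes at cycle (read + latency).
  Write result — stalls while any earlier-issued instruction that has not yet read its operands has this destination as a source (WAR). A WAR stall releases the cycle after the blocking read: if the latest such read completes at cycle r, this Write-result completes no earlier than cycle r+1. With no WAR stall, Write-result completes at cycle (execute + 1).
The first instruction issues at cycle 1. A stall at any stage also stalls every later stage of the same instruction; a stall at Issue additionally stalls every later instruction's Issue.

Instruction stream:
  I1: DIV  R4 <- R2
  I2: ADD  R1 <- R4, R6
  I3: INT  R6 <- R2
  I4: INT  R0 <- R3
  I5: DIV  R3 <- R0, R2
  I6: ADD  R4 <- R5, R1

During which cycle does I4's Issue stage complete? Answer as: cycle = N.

cycle = 14

I1 -> (1, 2, 10, 11)
I2 -> (2, 12, 14, 15)  // RAW R4: wait I1 write@11
I3 -> (3, 4, 5, 13)  // WAR R6: wait I2 read@12
I4 -> (14, 15, 16, 17)  // struct: INT busy until I3 writes@13
I5 -> (15, 18, 26, 27)  // RAW R0: wait I4 write@17
I6 -> (16, 17, 19, 20)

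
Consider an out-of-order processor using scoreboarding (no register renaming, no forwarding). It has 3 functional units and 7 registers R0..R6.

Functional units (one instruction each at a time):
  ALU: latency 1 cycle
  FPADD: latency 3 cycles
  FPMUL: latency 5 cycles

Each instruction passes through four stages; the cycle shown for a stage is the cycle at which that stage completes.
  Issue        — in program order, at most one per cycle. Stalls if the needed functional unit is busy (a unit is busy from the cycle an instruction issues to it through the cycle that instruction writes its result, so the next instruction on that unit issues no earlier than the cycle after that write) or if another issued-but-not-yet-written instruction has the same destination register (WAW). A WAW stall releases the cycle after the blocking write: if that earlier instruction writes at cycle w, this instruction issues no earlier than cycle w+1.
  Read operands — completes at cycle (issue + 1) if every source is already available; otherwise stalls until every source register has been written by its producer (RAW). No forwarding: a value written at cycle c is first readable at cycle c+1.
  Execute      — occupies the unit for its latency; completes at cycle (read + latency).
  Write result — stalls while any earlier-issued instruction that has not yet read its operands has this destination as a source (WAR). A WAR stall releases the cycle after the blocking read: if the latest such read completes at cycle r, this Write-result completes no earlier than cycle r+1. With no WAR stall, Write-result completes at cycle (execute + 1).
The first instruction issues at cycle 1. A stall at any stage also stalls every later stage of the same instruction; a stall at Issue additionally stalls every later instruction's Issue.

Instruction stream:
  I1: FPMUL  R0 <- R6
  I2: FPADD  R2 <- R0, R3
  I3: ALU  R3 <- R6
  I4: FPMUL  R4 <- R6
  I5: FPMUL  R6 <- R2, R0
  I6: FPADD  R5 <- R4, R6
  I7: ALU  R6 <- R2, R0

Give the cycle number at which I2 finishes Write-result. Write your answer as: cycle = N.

cycle = 13

cycle 1: I1→FPMUL
cycle 2: I1 RO | I2→FPADD
cycle 3: I3→ALU
cycle 4: I3 RO
cycle 5: I3 EX
cycle 7: I1 EX
cycle 8: I1 WR R0
cycle 9: I2 RO | I4→FPMUL
cycle 10: I3 WR R3 | I4 RO
cycle 12: I2 EX
cycle 13: I2 WR R2
cycle 15: I4 EX
cycle 16: I4 WR R4
cycle 17: I5→FPMUL
cycle 18: I5 RO | I6→FPADD
cycle 23: I5 EX
cycle 24: I5 WR R6
cycle 25: I6 RO | I7→ALU
cycle 26: I7 RO
cycle 27: I7 EX
cycle 28: I6 EX | I7 WR R6
cycle 29: I6 WR R5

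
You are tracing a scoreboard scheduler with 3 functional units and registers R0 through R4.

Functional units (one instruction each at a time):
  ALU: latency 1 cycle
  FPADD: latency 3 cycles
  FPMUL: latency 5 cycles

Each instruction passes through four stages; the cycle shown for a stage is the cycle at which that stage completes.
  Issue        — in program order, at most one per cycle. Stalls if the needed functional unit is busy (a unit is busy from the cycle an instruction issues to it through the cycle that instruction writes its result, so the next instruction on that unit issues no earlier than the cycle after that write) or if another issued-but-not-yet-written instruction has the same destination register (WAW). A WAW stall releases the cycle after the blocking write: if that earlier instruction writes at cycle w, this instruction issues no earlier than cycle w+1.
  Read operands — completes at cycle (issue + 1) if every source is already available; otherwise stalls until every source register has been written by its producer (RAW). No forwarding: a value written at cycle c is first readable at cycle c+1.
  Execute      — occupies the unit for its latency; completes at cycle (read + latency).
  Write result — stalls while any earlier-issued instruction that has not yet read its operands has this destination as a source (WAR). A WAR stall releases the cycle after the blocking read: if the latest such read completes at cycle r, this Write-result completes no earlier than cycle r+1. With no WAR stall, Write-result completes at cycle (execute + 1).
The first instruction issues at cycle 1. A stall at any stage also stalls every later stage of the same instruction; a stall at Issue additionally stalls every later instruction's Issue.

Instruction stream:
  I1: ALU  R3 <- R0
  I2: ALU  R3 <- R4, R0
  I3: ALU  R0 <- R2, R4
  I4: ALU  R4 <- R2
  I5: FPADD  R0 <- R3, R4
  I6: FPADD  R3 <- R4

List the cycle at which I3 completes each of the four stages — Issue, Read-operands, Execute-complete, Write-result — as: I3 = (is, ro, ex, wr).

I3 = (9, 10, 11, 12)

  I1 | 1 | 2 | 3 | 4
  I2 | 5 | 6 | 7 | 8   struct: ALU busy until I1 writes@4
  I3 | 9 | 10 | 11 | 12   struct: ALU busy until I2 writes@8
  I4 | 13 | 14 | 15 | 16   struct: ALU busy until I3 writes@12
  I5 | 14 | 17 | 20 | 21   RAW R4: wait I4 write@16
  I6 | 22 | 23 | 26 | 27   struct: FPADD busy until I5 writes@21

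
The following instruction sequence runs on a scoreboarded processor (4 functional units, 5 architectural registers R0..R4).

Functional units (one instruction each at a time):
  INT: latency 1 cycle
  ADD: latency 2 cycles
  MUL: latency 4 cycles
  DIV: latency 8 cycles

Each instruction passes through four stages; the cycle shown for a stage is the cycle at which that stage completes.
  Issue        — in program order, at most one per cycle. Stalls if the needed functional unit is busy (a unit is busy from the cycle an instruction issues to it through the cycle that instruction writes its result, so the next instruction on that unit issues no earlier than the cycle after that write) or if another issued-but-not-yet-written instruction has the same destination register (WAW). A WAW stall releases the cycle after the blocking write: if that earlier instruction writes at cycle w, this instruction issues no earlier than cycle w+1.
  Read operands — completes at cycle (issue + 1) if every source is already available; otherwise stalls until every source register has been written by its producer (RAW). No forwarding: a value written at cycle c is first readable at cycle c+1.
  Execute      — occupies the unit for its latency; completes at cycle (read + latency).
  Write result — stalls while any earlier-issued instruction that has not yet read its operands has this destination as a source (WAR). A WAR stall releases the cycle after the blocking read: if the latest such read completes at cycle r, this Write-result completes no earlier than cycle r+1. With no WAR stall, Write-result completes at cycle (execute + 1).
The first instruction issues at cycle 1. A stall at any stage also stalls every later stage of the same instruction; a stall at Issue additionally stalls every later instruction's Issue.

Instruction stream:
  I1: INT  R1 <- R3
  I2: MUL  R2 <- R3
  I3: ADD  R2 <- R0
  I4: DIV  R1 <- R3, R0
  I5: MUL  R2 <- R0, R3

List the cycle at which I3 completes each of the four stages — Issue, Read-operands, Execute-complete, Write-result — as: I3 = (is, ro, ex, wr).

I3 = (9, 10, 12, 13)

1) issue 1, read 2, done 3, write 4
2) issue 2, read 3, done 7, write 8
3) issue 9, read 10, done 12, write 13  <WAW R2: wait I2 write@8>
4) issue 10, read 11, done 19, write 20
5) issue 14, read 15, done 19, write 20  <WAW R2: wait I3 write@13>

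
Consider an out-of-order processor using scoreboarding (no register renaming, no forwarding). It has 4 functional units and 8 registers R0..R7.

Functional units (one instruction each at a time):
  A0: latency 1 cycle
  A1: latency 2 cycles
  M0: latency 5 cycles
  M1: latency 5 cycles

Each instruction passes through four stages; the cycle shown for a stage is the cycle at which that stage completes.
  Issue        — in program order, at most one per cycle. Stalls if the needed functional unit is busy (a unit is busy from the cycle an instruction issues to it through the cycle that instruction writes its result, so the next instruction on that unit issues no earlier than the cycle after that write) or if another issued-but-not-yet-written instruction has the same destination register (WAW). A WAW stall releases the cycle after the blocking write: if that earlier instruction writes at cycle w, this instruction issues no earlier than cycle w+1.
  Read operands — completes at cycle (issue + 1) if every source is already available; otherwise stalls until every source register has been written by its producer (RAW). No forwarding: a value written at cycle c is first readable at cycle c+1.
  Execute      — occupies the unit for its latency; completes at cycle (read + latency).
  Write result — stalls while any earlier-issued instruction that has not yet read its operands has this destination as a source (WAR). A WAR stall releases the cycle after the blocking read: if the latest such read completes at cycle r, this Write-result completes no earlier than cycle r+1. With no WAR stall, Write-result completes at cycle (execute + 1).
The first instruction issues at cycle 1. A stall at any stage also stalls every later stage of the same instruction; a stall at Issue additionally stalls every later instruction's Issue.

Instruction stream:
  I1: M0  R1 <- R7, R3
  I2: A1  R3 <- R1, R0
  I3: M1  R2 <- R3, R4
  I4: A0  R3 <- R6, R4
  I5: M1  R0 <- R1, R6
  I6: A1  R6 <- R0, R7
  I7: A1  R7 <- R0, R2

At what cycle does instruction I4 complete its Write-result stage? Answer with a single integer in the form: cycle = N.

cycle = 16

I1 -> (1, 2, 7, 8)
I2 -> (2, 9, 11, 12)  // RAW R1: wait I1 write@8
I3 -> (3, 13, 18, 19)  // RAW R3: wait I2 write@12
I4 -> (13, 14, 15, 16)  // WAW R3: wait I2 write@12
I5 -> (20, 21, 26, 27)  // struct: M1 busy until I3 writes@19
I6 -> (21, 28, 30, 31)  // RAW R0: wait I5 write@27
I7 -> (32, 33, 35, 36)  // struct: A1 busy until I6 writes@31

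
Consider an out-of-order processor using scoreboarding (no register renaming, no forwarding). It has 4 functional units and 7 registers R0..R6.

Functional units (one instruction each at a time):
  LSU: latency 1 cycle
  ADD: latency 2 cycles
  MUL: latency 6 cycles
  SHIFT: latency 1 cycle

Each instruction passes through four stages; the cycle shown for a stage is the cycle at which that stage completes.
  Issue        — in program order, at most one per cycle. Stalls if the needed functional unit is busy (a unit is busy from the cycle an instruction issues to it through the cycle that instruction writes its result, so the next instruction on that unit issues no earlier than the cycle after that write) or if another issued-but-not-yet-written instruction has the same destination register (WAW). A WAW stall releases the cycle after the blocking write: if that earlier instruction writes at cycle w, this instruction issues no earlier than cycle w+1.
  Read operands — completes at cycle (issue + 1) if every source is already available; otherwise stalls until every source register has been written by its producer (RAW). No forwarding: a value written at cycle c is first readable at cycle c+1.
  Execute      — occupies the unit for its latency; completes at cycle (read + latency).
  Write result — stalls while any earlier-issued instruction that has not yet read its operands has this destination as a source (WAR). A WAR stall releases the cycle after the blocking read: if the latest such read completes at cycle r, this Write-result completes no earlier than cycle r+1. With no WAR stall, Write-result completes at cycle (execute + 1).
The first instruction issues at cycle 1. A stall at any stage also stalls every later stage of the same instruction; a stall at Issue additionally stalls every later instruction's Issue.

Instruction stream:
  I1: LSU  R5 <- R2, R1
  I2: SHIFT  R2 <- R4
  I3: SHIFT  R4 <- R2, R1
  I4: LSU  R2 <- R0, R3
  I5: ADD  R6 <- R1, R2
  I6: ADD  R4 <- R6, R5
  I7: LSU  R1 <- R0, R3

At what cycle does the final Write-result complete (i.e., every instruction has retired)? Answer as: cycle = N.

cycle = 19

I1: IS=1 RO=2 EX=3 WR=4
I2: IS=2 RO=3 EX=4 WR=5
I3: IS=6 RO=7 EX=8 WR=9  [struct: SHIFT busy until I2 writes@5]
I4: IS=7 RO=8 EX=9 WR=10
I5: IS=8 RO=11 EX=13 WR=14  [RAW R2: wait I4 write@10]
I6: IS=15 RO=16 EX=18 WR=19  [struct: ADD busy until I5 writes@14]
I7: IS=16 RO=17 EX=18 WR=19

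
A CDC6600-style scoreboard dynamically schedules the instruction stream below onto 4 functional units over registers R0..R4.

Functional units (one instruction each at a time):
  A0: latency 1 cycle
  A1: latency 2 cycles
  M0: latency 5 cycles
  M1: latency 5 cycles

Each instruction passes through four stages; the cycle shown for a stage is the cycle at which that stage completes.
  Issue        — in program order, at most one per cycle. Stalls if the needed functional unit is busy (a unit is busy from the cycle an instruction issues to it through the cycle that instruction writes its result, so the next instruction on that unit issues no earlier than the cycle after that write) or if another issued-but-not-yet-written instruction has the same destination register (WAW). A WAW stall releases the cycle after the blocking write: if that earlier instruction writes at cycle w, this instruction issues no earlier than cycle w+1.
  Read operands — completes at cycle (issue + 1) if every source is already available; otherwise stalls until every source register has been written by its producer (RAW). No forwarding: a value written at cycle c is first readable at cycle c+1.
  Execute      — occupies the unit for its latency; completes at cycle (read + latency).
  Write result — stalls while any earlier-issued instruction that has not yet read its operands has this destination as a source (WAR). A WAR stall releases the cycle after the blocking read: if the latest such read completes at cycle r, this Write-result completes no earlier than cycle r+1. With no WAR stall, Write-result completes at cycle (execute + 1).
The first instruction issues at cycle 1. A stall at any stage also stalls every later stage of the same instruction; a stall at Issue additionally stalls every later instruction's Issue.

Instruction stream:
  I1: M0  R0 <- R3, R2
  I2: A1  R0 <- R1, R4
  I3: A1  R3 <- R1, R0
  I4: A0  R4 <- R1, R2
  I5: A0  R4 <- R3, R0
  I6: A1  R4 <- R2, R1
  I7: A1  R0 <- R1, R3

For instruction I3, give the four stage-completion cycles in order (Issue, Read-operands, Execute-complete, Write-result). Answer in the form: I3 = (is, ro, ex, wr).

I3 = (14, 15, 17, 18)

t=1  I1 issues→M0
t=2  I1 reads
t=7  I1 exec-done
t=8  I1 writes R0
t=9  I2 issues→A1
t=10  I2 reads
t=12  I2 exec-done
t=13  I2 writes R0
t=14  I3 issues→A1
t=15  I3 reads | I4 issues→A0
t=16  I4 reads
t=17  I3 exec-done | I4 exec-done
t=18  I3 writes R3 | I4 writes R4
t=19  I5 issues→A0
t=20  I5 reads
t=21  I5 exec-done
t=22  I5 writes R4
t=23  I6 issues→A1
t=24  I6 reads
t=26  I6 exec-done
t=27  I6 writes R4
t=28  I7 issues→A1
t=29  I7 reads
t=31  I7 exec-done
t=32  I7 writes R0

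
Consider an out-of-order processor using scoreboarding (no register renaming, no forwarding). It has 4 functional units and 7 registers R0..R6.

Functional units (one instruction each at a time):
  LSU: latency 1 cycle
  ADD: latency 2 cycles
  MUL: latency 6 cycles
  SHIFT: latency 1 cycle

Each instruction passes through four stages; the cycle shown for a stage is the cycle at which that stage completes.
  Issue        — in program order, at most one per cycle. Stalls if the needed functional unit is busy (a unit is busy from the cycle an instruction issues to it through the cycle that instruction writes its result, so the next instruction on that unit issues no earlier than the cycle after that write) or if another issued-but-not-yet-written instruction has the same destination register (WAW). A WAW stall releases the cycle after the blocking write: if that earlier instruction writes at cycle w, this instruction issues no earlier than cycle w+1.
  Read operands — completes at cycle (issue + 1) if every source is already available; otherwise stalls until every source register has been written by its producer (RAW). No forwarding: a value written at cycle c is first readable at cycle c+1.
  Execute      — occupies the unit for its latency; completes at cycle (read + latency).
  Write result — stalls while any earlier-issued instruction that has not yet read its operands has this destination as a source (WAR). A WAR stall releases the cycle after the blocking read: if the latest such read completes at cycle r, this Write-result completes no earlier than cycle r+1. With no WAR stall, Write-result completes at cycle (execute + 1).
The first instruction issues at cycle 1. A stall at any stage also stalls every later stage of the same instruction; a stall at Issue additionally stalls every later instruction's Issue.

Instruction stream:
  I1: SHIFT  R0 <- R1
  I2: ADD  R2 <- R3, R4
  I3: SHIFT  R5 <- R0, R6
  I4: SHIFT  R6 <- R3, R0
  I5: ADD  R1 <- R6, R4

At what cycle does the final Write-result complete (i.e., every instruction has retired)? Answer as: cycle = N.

  I1 | 1 | 2 | 3 | 4
  I2 | 2 | 3 | 5 | 6
  I3 | 5 | 6 | 7 | 8   struct: SHIFT busy until I1 writes@4
  I4 | 9 | 10 | 11 | 12   struct: SHIFT busy until I3 writes@8
  I5 | 10 | 13 | 15 | 16   RAW R6: wait I4 write@12

cycle = 16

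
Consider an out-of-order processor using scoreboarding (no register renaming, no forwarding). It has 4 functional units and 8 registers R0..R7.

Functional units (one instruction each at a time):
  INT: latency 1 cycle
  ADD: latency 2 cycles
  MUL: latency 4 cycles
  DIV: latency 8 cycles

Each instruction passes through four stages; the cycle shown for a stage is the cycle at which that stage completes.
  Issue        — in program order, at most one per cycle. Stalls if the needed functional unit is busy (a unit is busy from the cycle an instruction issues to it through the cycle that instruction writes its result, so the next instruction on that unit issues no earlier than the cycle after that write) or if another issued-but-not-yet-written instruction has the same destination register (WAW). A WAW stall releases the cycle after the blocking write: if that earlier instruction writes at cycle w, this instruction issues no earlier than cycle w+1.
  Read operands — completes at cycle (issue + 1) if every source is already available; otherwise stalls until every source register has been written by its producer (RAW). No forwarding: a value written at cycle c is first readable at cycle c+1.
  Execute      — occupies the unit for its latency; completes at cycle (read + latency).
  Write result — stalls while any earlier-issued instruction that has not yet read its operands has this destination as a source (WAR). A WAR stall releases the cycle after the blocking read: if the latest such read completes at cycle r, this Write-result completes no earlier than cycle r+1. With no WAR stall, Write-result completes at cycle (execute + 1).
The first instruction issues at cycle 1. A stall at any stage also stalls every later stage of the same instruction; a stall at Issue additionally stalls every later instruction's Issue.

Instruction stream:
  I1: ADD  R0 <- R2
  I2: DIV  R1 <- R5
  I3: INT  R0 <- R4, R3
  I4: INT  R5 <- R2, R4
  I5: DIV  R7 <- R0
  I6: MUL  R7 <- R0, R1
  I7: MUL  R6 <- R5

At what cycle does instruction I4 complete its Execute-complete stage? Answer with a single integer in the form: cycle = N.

I1: IS=1 RO=2 EX=4 WR=5
I2: IS=2 RO=3 EX=11 WR=12
I3: IS=6 RO=7 EX=8 WR=9  [WAW R0: wait I1 write@5]
I4: IS=10 RO=11 EX=12 WR=13  [struct: INT busy until I3 writes@9]
I5: IS=13 RO=14 EX=22 WR=23  [struct: DIV busy until I2 writes@12]
I6: IS=24 RO=25 EX=29 WR=30  [WAW R7: wait I5 write@23]
I7: IS=31 RO=32 EX=36 WR=37  [struct: MUL busy until I6 writes@30]

cycle = 12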